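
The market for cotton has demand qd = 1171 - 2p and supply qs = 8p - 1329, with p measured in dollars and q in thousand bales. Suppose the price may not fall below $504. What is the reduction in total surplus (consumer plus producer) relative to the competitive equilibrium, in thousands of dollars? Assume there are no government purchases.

80645

Setting quantity demanded equal to quantity supplied, 1171 - 2p = 8p - 1329, gives p* = 250 and q* = 671.
The floor of 504 is above the equilibrium price 250, so it binds.
At p = 504: qd = 1171 - 2·504 = 163 and qs = 8·504 - 1329 = 2703.
Quantity traded falls to 163. At q = 163 the demand price is (1171 - 163)/2 = 504 and the supply price is (1329 + 163)/8 = 186.5.
Deadweight loss = ½ · (504 - 186.5) · (671 - 163) = ½ · 317.5 · 508 = 80645.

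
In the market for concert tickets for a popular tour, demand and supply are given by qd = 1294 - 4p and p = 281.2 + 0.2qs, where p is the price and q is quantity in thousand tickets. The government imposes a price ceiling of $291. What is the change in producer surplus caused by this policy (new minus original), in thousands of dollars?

-643.5

Rearranging supply gives qs = 5p - 1406. Without the control the market clears where 1294 - 4p = 5p - 1406, i.e. p* = 300 and q* = 94.
Because the ceiling (291) lies below the market-clearing price, it is binding.
At p = 291: qd = 1294 - 4·291 = 130 and qs = 5·291 - 1406 = 49.
Producer surplus without the control is ½ · (300 - 281.2) · 94 = 883.6.
With the ceiling, producers sell 49 units at 291, so PS = ½ · (291 - 281.2) · 49 = 240.1.
Change in producer surplus = 240.1 - 883.6 = -643.5.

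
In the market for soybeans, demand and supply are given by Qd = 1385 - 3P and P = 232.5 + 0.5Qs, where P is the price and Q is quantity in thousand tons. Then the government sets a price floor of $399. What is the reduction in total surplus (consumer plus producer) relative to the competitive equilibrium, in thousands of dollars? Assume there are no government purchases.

Rearranging supply gives Qs = 2P - 465. Without the control the market clears where 1385 - 3P = 2P - 465, i.e. P* = 370 and Q* = 275.
Since 399 > 370, the floor is binding.
At P = 399: Qd = 1385 - 3·399 = 188 and Qs = 2·399 - 465 = 333.
Quantity traded falls to 188. At Q = 188 the demand price is (1385 - 188)/3 = 399 and the supply price is (465 + 188)/2 = 326.5.
Deadweight loss = ½ · (399 - 326.5) · (275 - 188) = ½ · 72.5 · 87 = 3153.75.

3153.75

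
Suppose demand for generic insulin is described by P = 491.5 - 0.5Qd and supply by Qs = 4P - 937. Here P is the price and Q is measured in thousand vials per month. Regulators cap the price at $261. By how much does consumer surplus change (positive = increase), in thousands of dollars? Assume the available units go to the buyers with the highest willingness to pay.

-7611

Rearranging demand gives Qd = 983 - 2P. Equilibrium: 983 - 2P = 4P - 937, so 1920 = 6P and P* = 320, Q* = 343.
The ceiling of 261 is below the equilibrium price 320, so it binds.
At P = 261: Qd = 983 - 2·261 = 461 and Qs = 4·261 - 937 = 107.
Consumer surplus without the control is ½ · (491.5 - 320) · 343 = 29412.25.
With the ceiling, 107 units are sold at 261 (assume they go to the highest-value buyers). The demand price at Q = 107 is 438, so CS = ½ · [(491.5 - 261) + (438 - 261)] · 107 = 21801.25.
Change in consumer surplus = 21801.25 - 29412.25 = -7611.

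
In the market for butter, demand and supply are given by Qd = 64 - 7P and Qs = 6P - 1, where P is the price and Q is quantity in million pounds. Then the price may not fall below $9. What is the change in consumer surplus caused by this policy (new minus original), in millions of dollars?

Equilibrium: 64 - 7P = 6P - 1, so 65 = 13P and P* = 5, Q* = 29.
Since 9 > 5, the floor is binding.
At P = 9: Qd = 64 - 7·9 = 1 and Qs = 6·9 - 1 = 53.
Consumer surplus without the control is ½ · (64/7 - 5) · 29 = 841/14.
With the floor, consumers buy 1 units at 9, so CS = ½ · (64/7 - 9) · 1 = 1/14.
Change in consumer surplus = 1/14 - 841/14 = -60.

-60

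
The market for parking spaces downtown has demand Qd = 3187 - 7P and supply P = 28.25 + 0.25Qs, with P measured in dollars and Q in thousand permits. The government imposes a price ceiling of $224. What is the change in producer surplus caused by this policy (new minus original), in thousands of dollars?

-71060

Rearranging supply gives Qs = 4P - 113. Without the control the market clears where 3187 - 7P = 4P - 113, i.e. P* = 300 and Q* = 1087.
Because the ceiling (224) lies below the market-clearing price, it is binding.
At P = 224: Qd = 3187 - 7·224 = 1619 and Qs = 4·224 - 113 = 783.
Producer surplus without the control is ½ · (300 - 28.25) · 1087 = 147696.125.
With the ceiling, producers sell 783 units at 224, so PS = ½ · (224 - 28.25) · 783 = 76636.125.
Change in producer surplus = 76636.125 - 147696.125 = -71060.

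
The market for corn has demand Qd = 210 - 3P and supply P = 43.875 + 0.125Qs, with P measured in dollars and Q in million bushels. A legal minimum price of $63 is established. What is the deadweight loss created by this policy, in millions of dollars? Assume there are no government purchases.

297

Rearranging supply gives Qs = 8P - 351. In a free market, 210 - 3P = 8P - 351 gives the equilibrium P* = 51, Q* = 57.
The floor of 63 is above the equilibrium price 51, so it binds.
At P = 63: Qd = 210 - 3·63 = 21 and Qs = 8·63 - 351 = 153.
Quantity traded falls to 21. At Q = 21 the demand price is (210 - 21)/3 = 63 and the supply price is (351 + 21)/8 = 46.5.
Deadweight loss = ½ · (63 - 46.5) · (57 - 21) = ½ · 16.5 · 36 = 297.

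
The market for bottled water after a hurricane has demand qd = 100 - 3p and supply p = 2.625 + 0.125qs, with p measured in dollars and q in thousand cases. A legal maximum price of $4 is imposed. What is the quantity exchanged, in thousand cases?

Rearranging supply gives qs = 8p - 21. In a free market, 100 - 3p = 8p - 21 gives the equilibrium p* = 11, q* = 67.
Since 4 < 11, the ceiling is binding.
At p = 4: qd = 100 - 3·4 = 88 and qs = 8·4 - 21 = 11.
The quantity actually transacted is the short side, supply: 11.

11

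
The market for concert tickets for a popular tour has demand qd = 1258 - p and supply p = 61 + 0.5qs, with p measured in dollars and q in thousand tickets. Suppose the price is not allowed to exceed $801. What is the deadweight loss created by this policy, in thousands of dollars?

Rearranging supply gives qs = 2p - 122. In a free market, 1258 - p = 2p - 122 gives the equilibrium p* = 460, q* = 798.
Since 801 is above p* = 460, the ceiling does not bind and the free-market outcome prevails.
Since the control does not bind, no trades are prevented and deadweight loss is zero.

0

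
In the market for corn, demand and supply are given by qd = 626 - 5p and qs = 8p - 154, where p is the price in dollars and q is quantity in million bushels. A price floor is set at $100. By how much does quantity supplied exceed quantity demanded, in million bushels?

Setting quantity demanded equal to quantity supplied, 626 - 5p = 8p - 154, gives p* = 60 and q* = 326.
The floor of 100 is above the equilibrium price 60, so it binds.
At p = 100: qd = 626 - 5·100 = 126 and qs = 8·100 - 154 = 646.
Surplus = qs - qd = 646 - 126 = 520.

520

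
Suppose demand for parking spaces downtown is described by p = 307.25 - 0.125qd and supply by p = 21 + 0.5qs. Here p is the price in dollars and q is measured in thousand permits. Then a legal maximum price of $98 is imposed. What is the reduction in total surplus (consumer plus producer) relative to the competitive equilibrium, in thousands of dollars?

Rearranging demand gives qd = 2458 - 8p; rearranging supply gives qs = 2p - 42. Setting quantity demanded equal to quantity supplied, 2458 - 8p = 2p - 42, gives p* = 250 and q* = 458.
Because the ceiling (98) lies below the market-clearing price, it is binding.
At p = 98: qd = 2458 - 8·98 = 1674 and qs = 2·98 - 42 = 154.
Quantity traded falls to 154. At q = 154 the demand price is (2458 - 154)/8 = 288 and the supply price is (42 + 154)/2 = 98.
Deadweight loss = ½ · (288 - 98) · (458 - 154) = ½ · 190 · 304 = 28880.

28880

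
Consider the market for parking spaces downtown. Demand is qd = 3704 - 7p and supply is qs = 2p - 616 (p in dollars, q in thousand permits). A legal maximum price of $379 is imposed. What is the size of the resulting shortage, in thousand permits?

In a free market, 3704 - 7p = 2p - 616 gives the equilibrium p* = 480, q* = 344.
Because the ceiling (379) lies below the market-clearing price, it is binding.
At p = 379: qd = 3704 - 7·379 = 1051 and qs = 2·379 - 616 = 142.
Shortage = qd - qs = 1051 - 142 = 909.

909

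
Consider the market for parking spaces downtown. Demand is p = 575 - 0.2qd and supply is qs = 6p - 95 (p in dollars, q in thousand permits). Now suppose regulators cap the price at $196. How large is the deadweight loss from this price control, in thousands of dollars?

36141.6

Rearranging demand gives qd = 2875 - 5p. Without the control the market clears where 2875 - 5p = 6p - 95, i.e. p* = 270 and q* = 1525.
Because the ceiling (196) lies below the market-clearing price, it is binding.
At p = 196: qd = 2875 - 5·196 = 1895 and qs = 6·196 - 95 = 1081.
Quantity traded falls to 1081. At q = 1081 the demand price is (2875 - 1081)/5 = 358.8 and the supply price is (95 + 1081)/6 = 196.
Deadweight loss = ½ · (358.8 - 196) · (1525 - 1081) = ½ · 162.8 · 444 = 36141.6.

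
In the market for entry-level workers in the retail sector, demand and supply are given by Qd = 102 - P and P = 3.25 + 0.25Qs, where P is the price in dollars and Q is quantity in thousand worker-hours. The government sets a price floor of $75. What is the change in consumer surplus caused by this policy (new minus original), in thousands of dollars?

-2756

Rearranging supply gives Qs = 4P - 13. Setting quantity demanded equal to quantity supplied, 102 - P = 4P - 13, gives P* = 23 and Q* = 79.
Because the floor (75) lies above the market-clearing price, it is binding.
At P = 75: Qd = 102 - 75 = 27 and Qs = 4·75 - 13 = 287.
Consumer surplus without the control is ½ · (102 - 23) · 79 = 3120.5.
With the floor, consumers buy 27 units at 75, so CS = ½ · (102 - 75) · 27 = 364.5.
Change in consumer surplus = 364.5 - 3120.5 = -2756.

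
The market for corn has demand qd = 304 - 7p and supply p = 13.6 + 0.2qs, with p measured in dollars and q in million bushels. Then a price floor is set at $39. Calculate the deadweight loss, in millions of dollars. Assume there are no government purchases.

Rearranging supply gives qs = 5p - 68. In a free market, 304 - 7p = 5p - 68 gives the equilibrium p* = 31, q* = 87.
The floor of 39 is above the equilibrium price 31, so it binds.
At p = 39: qd = 304 - 7·39 = 31 and qs = 5·39 - 68 = 127.
Quantity traded falls to 31. At q = 31 the demand price is (304 - 31)/7 = 39 and the supply price is (68 + 31)/5 = 19.8.
Deadweight loss = ½ · (39 - 19.8) · (87 - 31) = ½ · 19.2 · 56 = 537.6.

537.6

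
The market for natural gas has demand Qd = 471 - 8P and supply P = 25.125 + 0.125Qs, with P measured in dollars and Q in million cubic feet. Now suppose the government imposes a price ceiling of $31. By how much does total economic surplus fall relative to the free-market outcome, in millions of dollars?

968

Rearranging supply gives Qs = 8P - 201. Equilibrium: 471 - 8P = 8P - 201, so 672 = 16P and P* = 42, Q* = 135.
Because the ceiling (31) lies below the market-clearing price, it is binding.
At P = 31: Qd = 471 - 8·31 = 223 and Qs = 8·31 - 201 = 47.
Quantity traded falls to 47. At Q = 47 the demand price is (471 - 47)/8 = 53 and the supply price is (201 + 47)/8 = 31.
Deadweight loss = ½ · (53 - 31) · (135 - 47) = ½ · 22 · 88 = 968.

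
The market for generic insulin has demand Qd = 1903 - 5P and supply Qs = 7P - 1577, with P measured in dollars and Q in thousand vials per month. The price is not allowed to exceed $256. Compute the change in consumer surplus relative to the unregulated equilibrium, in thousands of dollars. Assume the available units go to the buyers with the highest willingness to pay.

1645.6

In a free market, 1903 - 5P = 7P - 1577 gives the equilibrium P* = 290, Q* = 453.
Because the ceiling (256) lies below the market-clearing price, it is binding.
At P = 256: Qd = 1903 - 5·256 = 623 and Qs = 7·256 - 1577 = 215.
Consumer surplus without the control is ½ · (380.6 - 290) · 453 = 20520.9.
With the ceiling, 215 units are sold at 256 (assume they go to the highest-value buyers). The demand price at Q = 215 is 337.6, so CS = ½ · [(380.6 - 256) + (337.6 - 256)] · 215 = 22166.5.
Change in consumer surplus = 22166.5 - 20520.9 = 1645.6.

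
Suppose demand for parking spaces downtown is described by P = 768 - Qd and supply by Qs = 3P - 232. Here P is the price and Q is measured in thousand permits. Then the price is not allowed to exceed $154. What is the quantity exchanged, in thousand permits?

Rearranging demand gives Qd = 768 - P. Setting quantity demanded equal to quantity supplied, 768 - P = 3P - 232, gives P* = 250 and Q* = 518.
Because the ceiling (154) lies below the market-clearing price, it is binding.
At P = 154: Qd = 768 - 154 = 614 and Qs = 3·154 - 232 = 230.
The quantity actually transacted is the short side, supply: 230.

230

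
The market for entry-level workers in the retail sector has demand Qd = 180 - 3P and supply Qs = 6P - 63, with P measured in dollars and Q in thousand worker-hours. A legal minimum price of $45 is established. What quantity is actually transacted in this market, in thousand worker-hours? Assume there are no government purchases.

In a free market, 180 - 3P = 6P - 63 gives the equilibrium P* = 27, Q* = 99.
Since 45 > 27, the floor is binding.
At P = 45: Qd = 180 - 3·45 = 45 and Qs = 6·45 - 63 = 207.
The quantity actually transacted is the short side, demand: 45.

45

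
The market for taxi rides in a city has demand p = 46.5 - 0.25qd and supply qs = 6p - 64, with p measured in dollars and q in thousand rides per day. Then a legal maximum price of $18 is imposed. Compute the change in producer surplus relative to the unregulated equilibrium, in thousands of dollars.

Rearranging demand gives qd = 186 - 4p. Setting quantity demanded equal to quantity supplied, 186 - 4p = 6p - 64, gives p* = 25 and q* = 86.
Because the ceiling (18) lies below the market-clearing price, it is binding.
At p = 18: qd = 186 - 4·18 = 114 and qs = 6·18 - 64 = 44.
Producer surplus without the control is ½ · (25 - 32/3) · 86 = 1849/3.
With the ceiling, producers sell 44 units at 18, so PS = ½ · (18 - 32/3) · 44 = 484/3.
Change in producer surplus = 484/3 - 1849/3 = -455.

-455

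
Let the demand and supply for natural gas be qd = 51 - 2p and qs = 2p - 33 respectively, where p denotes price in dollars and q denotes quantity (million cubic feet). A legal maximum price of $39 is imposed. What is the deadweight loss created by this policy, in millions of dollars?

0

Equilibrium: 51 - 2p = 2p - 33, so 84 = 4p and p* = 21, q* = 9.
The ceiling of 39 is above the equilibrium price 21, so it is not binding; the market clears at p* = 21, q* = 9.
Since the control does not bind, no trades are prevented and deadweight loss is zero.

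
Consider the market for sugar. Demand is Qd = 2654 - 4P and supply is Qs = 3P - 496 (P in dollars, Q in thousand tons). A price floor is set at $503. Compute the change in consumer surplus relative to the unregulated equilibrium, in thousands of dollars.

Without the control the market clears where 2654 - 4P = 3P - 496, i.e. P* = 450 and Q* = 854.
The floor of 503 is above the equilibrium price 450, so it binds.
At P = 503: Qd = 2654 - 4·503 = 642 and Qs = 3·503 - 496 = 1013.
Consumer surplus without the control is ½ · (663.5 - 450) · 854 = 91164.5.
With the floor, consumers buy 642 units at 503, so CS = ½ · (663.5 - 503) · 642 = 51520.5.
Change in consumer surplus = 51520.5 - 91164.5 = -39644.

-39644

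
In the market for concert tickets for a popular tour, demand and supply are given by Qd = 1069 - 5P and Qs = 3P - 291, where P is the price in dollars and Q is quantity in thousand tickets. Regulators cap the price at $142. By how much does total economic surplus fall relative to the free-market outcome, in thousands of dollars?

1881.6

Equilibrium: 1069 - 5P = 3P - 291, so 1360 = 8P and P* = 170, Q* = 219.
Since 142 < 170, the ceiling is binding.
At P = 142: Qd = 1069 - 5·142 = 359 and Qs = 3·142 - 291 = 135.
Quantity traded falls to 135. At Q = 135 the demand price is (1069 - 135)/5 = 186.8 and the supply price is (291 + 135)/3 = 142.
Deadweight loss = ½ · (186.8 - 142) · (219 - 135) = ½ · 44.8 · 84 = 1881.6.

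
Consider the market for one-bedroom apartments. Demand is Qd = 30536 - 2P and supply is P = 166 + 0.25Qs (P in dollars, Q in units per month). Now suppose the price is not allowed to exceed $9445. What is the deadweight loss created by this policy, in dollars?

Rearranging supply gives Qs = 4P - 664. Setting quantity demanded equal to quantity supplied, 30536 - 2P = 4P - 664, gives P* = 5200 and Q* = 20136.
Since 9445 is above P* = 5200, the ceiling does not bind and the free-market outcome prevails.
Since the control does not bind, no trades are prevented and deadweight loss is zero.

0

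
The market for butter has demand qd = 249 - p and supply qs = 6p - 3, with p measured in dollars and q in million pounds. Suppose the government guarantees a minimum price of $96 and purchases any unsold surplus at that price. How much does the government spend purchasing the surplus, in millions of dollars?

40320

Equilibrium: 249 - p = 6p - 3, so 252 = 7p and p* = 36, q* = 213.
Since 96 > 36, the floor is binding.
At p = 96: qd = 249 - 96 = 153 and qs = 6·96 - 3 = 573.
Surplus = qs - qd = 420.
Government expenditure = surplus × support price = 420 × 96 = 40320.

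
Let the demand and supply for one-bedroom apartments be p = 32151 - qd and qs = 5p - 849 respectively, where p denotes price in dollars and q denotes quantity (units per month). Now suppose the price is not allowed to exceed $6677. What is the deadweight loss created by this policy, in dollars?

Rearranging demand gives qd = 32151 - p. Setting quantity demanded equal to quantity supplied, 32151 - p = 5p - 849, gives p* = 5500 and q* = 26651.
Since 6677 is above p* = 5500, the ceiling does not bind and the free-market outcome prevails.
Since the control does not bind, no trades are prevented and deadweight loss is zero.

0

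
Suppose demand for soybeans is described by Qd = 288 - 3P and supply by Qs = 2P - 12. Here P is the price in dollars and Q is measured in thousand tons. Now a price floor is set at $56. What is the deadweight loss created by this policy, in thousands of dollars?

0

Equilibrium: 288 - 3P = 2P - 12, so 300 = 5P and P* = 60, Q* = 108.
The floor of 56 is below the equilibrium price 60, so it is not binding; the market clears at P* = 60, Q* = 108.
Since the control does not bind, no trades are prevented and deadweight loss is zero.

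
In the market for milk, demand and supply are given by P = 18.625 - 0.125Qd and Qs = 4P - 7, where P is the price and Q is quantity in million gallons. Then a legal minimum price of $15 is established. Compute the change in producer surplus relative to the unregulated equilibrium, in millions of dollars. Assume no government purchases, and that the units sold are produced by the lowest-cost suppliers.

26

Rearranging demand gives Qd = 149 - 8P. In a free market, 149 - 8P = 4P - 7 gives the equilibrium P* = 13, Q* = 45.
Since 15 > 13, the floor is binding.
At P = 15: Qd = 149 - 8·15 = 29 and Qs = 4·15 - 7 = 53.
Producer surplus without the control is ½ · (13 - 1.75) · 45 = 253.125.
With the floor, 29 units are sold at 15. The supply price at Q = 29 is 9, so PS = ½ · [(15 - 1.75) + (15 - 9)] · 29 = 279.125.
Change in producer surplus = 279.125 - 253.125 = 26.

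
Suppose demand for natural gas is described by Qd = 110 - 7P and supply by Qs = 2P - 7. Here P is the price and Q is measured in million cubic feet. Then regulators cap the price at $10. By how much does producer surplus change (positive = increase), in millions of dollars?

In a free market, 110 - 7P = 2P - 7 gives the equilibrium P* = 13, Q* = 19.
The ceiling of 10 is below the equilibrium price 13, so it binds.
At P = 10: Qd = 110 - 7·10 = 40 and Qs = 2·10 - 7 = 13.
Producer surplus without the control is ½ · (13 - 3.5) · 19 = 90.25.
With the ceiling, producers sell 13 units at 10, so PS = ½ · (10 - 3.5) · 13 = 42.25.
Change in producer surplus = 42.25 - 90.25 = -48.

-48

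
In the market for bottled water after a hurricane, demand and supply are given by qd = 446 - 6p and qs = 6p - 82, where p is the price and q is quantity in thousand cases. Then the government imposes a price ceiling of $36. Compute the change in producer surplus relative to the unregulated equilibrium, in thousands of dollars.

-1264

Equilibrium: 446 - 6p = 6p - 82, so 528 = 12p and p* = 44, q* = 182.
Since 36 < 44, the ceiling is binding.
At p = 36: qd = 446 - 6·36 = 230 and qs = 6·36 - 82 = 134.
Producer surplus without the control is ½ · (44 - 41/3) · 182 = 8281/3.
With the ceiling, producers sell 134 units at 36, so PS = ½ · (36 - 41/3) · 134 = 4489/3.
Change in producer surplus = 4489/3 - 8281/3 = -1264.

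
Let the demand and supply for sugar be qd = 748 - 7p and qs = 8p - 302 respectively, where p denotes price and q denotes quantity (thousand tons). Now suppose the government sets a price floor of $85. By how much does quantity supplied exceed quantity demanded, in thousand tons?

225

Equilibrium: 748 - 7p = 8p - 302, so 1050 = 15p and p* = 70, q* = 258.
Since 85 > 70, the floor is binding.
At p = 85: qd = 748 - 7·85 = 153 and qs = 8·85 - 302 = 378.
Surplus = qs - qd = 378 - 153 = 225.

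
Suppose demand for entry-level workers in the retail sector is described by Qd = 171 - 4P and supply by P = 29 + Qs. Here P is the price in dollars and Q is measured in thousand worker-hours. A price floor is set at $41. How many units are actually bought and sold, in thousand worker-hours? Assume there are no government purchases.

7

Rearranging supply gives Qs = P - 29. Setting quantity demanded equal to quantity supplied, 171 - 4P = P - 29, gives P* = 40 and Q* = 11.
Since 41 > 40, the floor is binding.
At P = 41: Qd = 171 - 4·41 = 7 and Qs = 41 - 29 = 12.
The quantity actually transacted is the short side, demand: 7.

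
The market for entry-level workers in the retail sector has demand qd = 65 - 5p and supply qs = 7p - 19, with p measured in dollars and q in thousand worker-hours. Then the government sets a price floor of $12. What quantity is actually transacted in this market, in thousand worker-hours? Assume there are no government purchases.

5

Without the control the market clears where 65 - 5p = 7p - 19, i.e. p* = 7 and q* = 30.
Since 12 > 7, the floor is binding.
At p = 12: qd = 65 - 5·12 = 5 and qs = 7·12 - 19 = 65.
The quantity actually transacted is the short side, demand: 5.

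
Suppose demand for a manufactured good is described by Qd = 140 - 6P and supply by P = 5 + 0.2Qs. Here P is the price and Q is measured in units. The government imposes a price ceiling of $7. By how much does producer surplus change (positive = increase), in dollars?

-240

Rearranging supply gives Qs = 5P - 25. Setting quantity demanded equal to quantity supplied, 140 - 6P = 5P - 25, gives P* = 15 and Q* = 50.
The ceiling of 7 is below the equilibrium price 15, so it binds.
At P = 7: Qd = 140 - 6·7 = 98 and Qs = 5·7 - 25 = 10.
Producer surplus without the control is ½ · (15 - 5) · 50 = 250.
With the ceiling, producers sell 10 units at 7, so PS = ½ · (7 - 5) · 10 = 10.
Change in producer surplus = 10 - 250 = -240.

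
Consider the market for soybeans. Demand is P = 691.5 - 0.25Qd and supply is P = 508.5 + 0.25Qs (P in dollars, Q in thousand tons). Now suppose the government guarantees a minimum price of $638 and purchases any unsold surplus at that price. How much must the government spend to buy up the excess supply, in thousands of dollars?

Rearranging demand gives Qd = 2766 - 4P; rearranging supply gives Qs = 4P - 2034. Setting quantity demanded equal to quantity supplied, 2766 - 4P = 4P - 2034, gives P* = 600 and Q* = 366.
Because the floor (638) lies above the market-clearing price, it is binding.
At P = 638: Qd = 2766 - 4·638 = 214 and Qs = 4·638 - 2034 = 518.
Surplus = Qs - Qd = 304.
Government expenditure = surplus × support price = 304 × 638 = 193952.

193952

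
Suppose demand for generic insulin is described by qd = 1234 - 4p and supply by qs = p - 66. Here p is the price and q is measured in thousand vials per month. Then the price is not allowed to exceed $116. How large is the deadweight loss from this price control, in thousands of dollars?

Without the control the market clears where 1234 - 4p = p - 66, i.e. p* = 260 and q* = 194.
Because the ceiling (116) lies below the market-clearing price, it is binding.
At p = 116: qd = 1234 - 4·116 = 770 and qs = 116 - 66 = 50.
Quantity traded falls to 50. At q = 50 the demand price is (1234 - 50)/4 = 296 and the supply price is 66 + 50 = 116.
Deadweight loss = ½ · (296 - 116) · (194 - 50) = ½ · 180 · 144 = 12960.

12960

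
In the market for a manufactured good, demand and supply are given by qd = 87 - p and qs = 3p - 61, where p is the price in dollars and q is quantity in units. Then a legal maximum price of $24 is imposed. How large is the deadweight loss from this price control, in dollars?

Without the control the market clears where 87 - p = 3p - 61, i.e. p* = 37 and q* = 50.
Because the ceiling (24) lies below the market-clearing price, it is binding.
At p = 24: qd = 87 - 24 = 63 and qs = 3·24 - 61 = 11.
Quantity traded falls to 11. At q = 11 the demand price is 87 - 11 = 76 and the supply price is (61 + 11)/3 = 24.
Deadweight loss = ½ · (76 - 24) · (50 - 11) = ½ · 52 · 39 = 1014.

1014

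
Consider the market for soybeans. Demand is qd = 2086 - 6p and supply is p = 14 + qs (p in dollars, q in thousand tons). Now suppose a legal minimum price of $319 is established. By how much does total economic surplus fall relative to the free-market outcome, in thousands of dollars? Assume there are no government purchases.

7581

Rearranging supply gives qs = p - 14. In a free market, 2086 - 6p = p - 14 gives the equilibrium p* = 300, q* = 286.
Since 319 > 300, the floor is binding.
At p = 319: qd = 2086 - 6·319 = 172 and qs = 319 - 14 = 305.
Quantity traded falls to 172. At q = 172 the demand price is (2086 - 172)/6 = 319 and the supply price is 14 + 172 = 186.
Deadweight loss = ½ · (319 - 186) · (286 - 172) = ½ · 133 · 114 = 7581.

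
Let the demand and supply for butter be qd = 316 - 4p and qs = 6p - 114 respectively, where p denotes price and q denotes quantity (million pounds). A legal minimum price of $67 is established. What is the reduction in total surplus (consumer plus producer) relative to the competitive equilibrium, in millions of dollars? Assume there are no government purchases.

1920

Equilibrium: 316 - 4p = 6p - 114, so 430 = 10p and p* = 43, q* = 144.
Since 67 > 43, the floor is binding.
At p = 67: qd = 316 - 4·67 = 48 and qs = 6·67 - 114 = 288.
Quantity traded falls to 48. At q = 48 the demand price is (316 - 48)/4 = 67 and the supply price is (114 + 48)/6 = 27.
Deadweight loss = ½ · (67 - 27) · (144 - 48) = ½ · 40 · 96 = 1920.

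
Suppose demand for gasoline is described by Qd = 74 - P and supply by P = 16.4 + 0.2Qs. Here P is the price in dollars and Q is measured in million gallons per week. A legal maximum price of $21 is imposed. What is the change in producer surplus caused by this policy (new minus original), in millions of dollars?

-177.5

Rearranging supply gives Qs = 5P - 82. Without the control the market clears where 74 - P = 5P - 82, i.e. P* = 26 and Q* = 48.
The ceiling of 21 is below the equilibrium price 26, so it binds.
At P = 21: Qd = 74 - 21 = 53 and Qs = 5·21 - 82 = 23.
Producer surplus without the control is ½ · (26 - 16.4) · 48 = 230.4.
With the ceiling, producers sell 23 units at 21, so PS = ½ · (21 - 16.4) · 23 = 52.9.
Change in producer surplus = 52.9 - 230.4 = -177.5.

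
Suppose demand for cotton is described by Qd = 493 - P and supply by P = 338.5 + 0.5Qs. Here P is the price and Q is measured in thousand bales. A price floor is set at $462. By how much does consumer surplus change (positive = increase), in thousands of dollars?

Rearranging supply gives Qs = 2P - 677. Without the control the market clears where 493 - P = 2P - 677, i.e. P* = 390 and Q* = 103.
The floor of 462 is above the equilibrium price 390, so it binds.
At P = 462: Qd = 493 - 462 = 31 and Qs = 2·462 - 677 = 247.
Consumer surplus without the control is ½ · (493 - 390) · 103 = 5304.5.
With the floor, consumers buy 31 units at 462, so CS = ½ · (493 - 462) · 31 = 480.5.
Change in consumer surplus = 480.5 - 5304.5 = -4824.

-4824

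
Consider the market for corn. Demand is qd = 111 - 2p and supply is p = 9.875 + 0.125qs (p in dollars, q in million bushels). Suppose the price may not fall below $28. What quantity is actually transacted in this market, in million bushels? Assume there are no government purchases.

Rearranging supply gives qs = 8p - 79. Without the control the market clears where 111 - 2p = 8p - 79, i.e. p* = 19 and q* = 73.
Because the floor (28) lies above the market-clearing price, it is binding.
At p = 28: qd = 111 - 2·28 = 55 and qs = 8·28 - 79 = 145.
The quantity actually transacted is the short side, demand: 55.

55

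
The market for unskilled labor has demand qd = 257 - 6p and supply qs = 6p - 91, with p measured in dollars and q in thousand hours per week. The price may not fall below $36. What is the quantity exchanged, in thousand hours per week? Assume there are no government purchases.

41

Equilibrium: 257 - 6p = 6p - 91, so 348 = 12p and p* = 29, q* = 83.
The floor of 36 is above the equilibrium price 29, so it binds.
At p = 36: qd = 257 - 6·36 = 41 and qs = 6·36 - 91 = 125.
The quantity actually transacted is the short side, demand: 41.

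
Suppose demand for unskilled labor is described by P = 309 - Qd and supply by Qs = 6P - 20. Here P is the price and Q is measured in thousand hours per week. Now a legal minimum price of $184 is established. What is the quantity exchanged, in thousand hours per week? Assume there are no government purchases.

125

Rearranging demand gives Qd = 309 - P. Without the control the market clears where 309 - P = 6P - 20, i.e. P* = 47 and Q* = 262.
The floor of 184 is above the equilibrium price 47, so it binds.
At P = 184: Qd = 309 - 184 = 125 and Qs = 6·184 - 20 = 1084.
The quantity actually transacted is the short side, demand: 125.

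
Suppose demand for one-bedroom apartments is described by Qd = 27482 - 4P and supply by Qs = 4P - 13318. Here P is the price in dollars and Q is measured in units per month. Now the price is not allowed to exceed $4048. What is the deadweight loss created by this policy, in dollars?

Equilibrium: 27482 - 4P = 4P - 13318, so 40800 = 8P and P* = 5100, Q* = 7082.
Since 4048 < 5100, the ceiling is binding.
At P = 4048: Qd = 27482 - 4·4048 = 11290 and Qs = 4·4048 - 13318 = 2874.
Quantity traded falls to 2874. At Q = 2874 the demand price is (27482 - 2874)/4 = 6152 and the supply price is (13318 + 2874)/4 = 4048.
Deadweight loss = ½ · (6152 - 4048) · (7082 - 2874) = ½ · 2104 · 4208 = 4426816.

4426816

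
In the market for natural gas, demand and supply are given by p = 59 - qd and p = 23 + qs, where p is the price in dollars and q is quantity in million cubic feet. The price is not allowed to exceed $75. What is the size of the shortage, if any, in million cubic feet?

Rearranging demand gives qd = 59 - p; rearranging supply gives qs = p - 23. Setting quantity demanded equal to quantity supplied, 59 - p = p - 23, gives p* = 41 and q* = 18.
The ceiling of 75 is above the equilibrium price 41, so it is not binding; the market clears at p* = 41, q* = 18.
Since the control does not bind, there is no shortage.

0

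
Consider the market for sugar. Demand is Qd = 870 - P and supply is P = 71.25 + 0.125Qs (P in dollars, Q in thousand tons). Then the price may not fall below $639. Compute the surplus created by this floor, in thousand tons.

Rearranging supply gives Qs = 8P - 570. Equilibrium: 870 - P = 8P - 570, so 1440 = 9P and P* = 160, Q* = 710.
Because the floor (639) lies above the market-clearing price, it is binding.
At P = 639: Qd = 870 - 639 = 231 and Qs = 8·639 - 570 = 4542.
Surplus = Qs - Qd = 4542 - 231 = 4311.

4311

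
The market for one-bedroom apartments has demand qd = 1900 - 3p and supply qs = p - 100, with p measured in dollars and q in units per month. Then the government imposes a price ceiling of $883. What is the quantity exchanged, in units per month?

400

In a free market, 1900 - 3p = p - 100 gives the equilibrium p* = 500, q* = 400.
Since 883 is above p* = 500, the ceiling does not bind and the free-market outcome prevails.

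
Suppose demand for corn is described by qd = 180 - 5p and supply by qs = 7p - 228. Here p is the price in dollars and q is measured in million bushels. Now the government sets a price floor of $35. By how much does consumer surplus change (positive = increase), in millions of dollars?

-7.5

Without the control the market clears where 180 - 5p = 7p - 228, i.e. p* = 34 and q* = 10.
The floor of 35 is above the equilibrium price 34, so it binds.
At p = 35: qd = 180 - 5·35 = 5 and qs = 7·35 - 228 = 17.
Consumer surplus without the control is ½ · (36 - 34) · 10 = 10.
With the floor, consumers buy 5 units at 35, so CS = ½ · (36 - 35) · 5 = 2.5.
Change in consumer surplus = 2.5 - 10 = -7.5.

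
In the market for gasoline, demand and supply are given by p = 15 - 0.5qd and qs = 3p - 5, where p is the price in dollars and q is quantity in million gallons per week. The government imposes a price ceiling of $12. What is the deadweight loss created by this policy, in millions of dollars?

Rearranging demand gives qd = 30 - 2p. Without the control the market clears where 30 - 2p = 3p - 5, i.e. p* = 7 and q* = 16.
Since 12 is above p* = 7, the ceiling does not bind and the free-market outcome prevails.
Since the control does not bind, no trades are prevented and deadweight loss is zero.

0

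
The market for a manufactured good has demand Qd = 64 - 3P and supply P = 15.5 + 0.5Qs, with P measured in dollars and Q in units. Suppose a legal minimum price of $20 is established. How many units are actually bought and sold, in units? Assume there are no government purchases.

4

Rearranging supply gives Qs = 2P - 31. Without the control the market clears where 64 - 3P = 2P - 31, i.e. P* = 19 and Q* = 7.
Because the floor (20) lies above the market-clearing price, it is binding.
At P = 20: Qd = 64 - 3·20 = 4 and Qs = 2·20 - 31 = 9.
The quantity actually transacted is the short side, demand: 4.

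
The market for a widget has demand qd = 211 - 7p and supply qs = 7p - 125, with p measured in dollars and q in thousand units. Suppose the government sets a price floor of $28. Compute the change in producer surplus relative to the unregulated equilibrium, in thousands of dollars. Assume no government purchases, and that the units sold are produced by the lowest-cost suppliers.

4

Setting quantity demanded equal to quantity supplied, 211 - 7p = 7p - 125, gives p* = 24 and q* = 43.
The floor of 28 is above the equilibrium price 24, so it binds.
At p = 28: qd = 211 - 7·28 = 15 and qs = 7·28 - 125 = 71.
Producer surplus without the control is ½ · (24 - 125/7) · 43 = 1849/14.
With the floor, 15 units are sold at 28. The supply price at q = 15 is 20, so PS = ½ · [(28 - 125/7) + (28 - 20)] · 15 = 1905/14.
Change in producer surplus = 1905/14 - 1849/14 = 4.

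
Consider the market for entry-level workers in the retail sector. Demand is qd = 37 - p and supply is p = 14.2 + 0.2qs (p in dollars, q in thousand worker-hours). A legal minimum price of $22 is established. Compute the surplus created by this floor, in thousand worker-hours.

24

Rearranging supply gives qs = 5p - 71. In a free market, 37 - p = 5p - 71 gives the equilibrium p* = 18, q* = 19.
Because the floor (22) lies above the market-clearing price, it is binding.
At p = 22: qd = 37 - 22 = 15 and qs = 5·22 - 71 = 39.
Surplus = qs - qd = 39 - 15 = 24.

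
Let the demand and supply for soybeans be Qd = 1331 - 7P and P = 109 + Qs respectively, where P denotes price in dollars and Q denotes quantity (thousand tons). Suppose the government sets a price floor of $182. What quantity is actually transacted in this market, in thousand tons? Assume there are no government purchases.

57

Rearranging supply gives Qs = P - 109. Without the control the market clears where 1331 - 7P = P - 109, i.e. P* = 180 and Q* = 71.
Since 182 > 180, the floor is binding.
At P = 182: Qd = 1331 - 7·182 = 57 and Qs = 182 - 109 = 73.
The quantity actually transacted is the short side, demand: 57.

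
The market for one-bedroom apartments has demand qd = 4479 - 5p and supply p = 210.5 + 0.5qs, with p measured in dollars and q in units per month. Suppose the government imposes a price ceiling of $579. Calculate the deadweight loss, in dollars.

Rearranging supply gives qs = 2p - 421. In a free market, 4479 - 5p = 2p - 421 gives the equilibrium p* = 700, q* = 979.
The ceiling of 579 is below the equilibrium price 700, so it binds.
At p = 579: qd = 4479 - 5·579 = 1584 and qs = 2·579 - 421 = 737.
Quantity traded falls to 737. At q = 737 the demand price is (4479 - 737)/5 = 748.4 and the supply price is (421 + 737)/2 = 579.
Deadweight loss = ½ · (748.4 - 579) · (979 - 737) = ½ · 169.4 · 242 = 20497.4.

20497.4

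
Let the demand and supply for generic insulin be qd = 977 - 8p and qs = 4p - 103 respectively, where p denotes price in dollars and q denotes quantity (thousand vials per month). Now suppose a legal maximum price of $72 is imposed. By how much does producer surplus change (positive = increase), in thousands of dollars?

-3978

Equilibrium: 977 - 8p = 4p - 103, so 1080 = 12p and p* = 90, q* = 257.
Because the ceiling (72) lies below the market-clearing price, it is binding.
At p = 72: qd = 977 - 8·72 = 401 and qs = 4·72 - 103 = 185.
Producer surplus without the control is ½ · (90 - 25.75) · 257 = 8256.125.
With the ceiling, producers sell 185 units at 72, so PS = ½ · (72 - 25.75) · 185 = 4278.125.
Change in producer surplus = 4278.125 - 8256.125 = -3978.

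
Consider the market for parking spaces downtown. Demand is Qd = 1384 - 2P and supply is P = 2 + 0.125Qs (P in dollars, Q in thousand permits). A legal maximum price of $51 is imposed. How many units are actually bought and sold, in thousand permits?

392

Rearranging supply gives Qs = 8P - 16. In a free market, 1384 - 2P = 8P - 16 gives the equilibrium P* = 140, Q* = 1104.
Because the ceiling (51) lies below the market-clearing price, it is binding.
At P = 51: Qd = 1384 - 2·51 = 1282 and Qs = 8·51 - 16 = 392.
The quantity actually transacted is the short side, supply: 392.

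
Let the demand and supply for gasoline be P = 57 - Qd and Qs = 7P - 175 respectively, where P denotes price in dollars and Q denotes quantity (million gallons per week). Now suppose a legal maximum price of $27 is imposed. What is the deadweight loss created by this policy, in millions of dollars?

112

Rearranging demand gives Qd = 57 - P. Without the control the market clears where 57 - P = 7P - 175, i.e. P* = 29 and Q* = 28.
The ceiling of 27 is below the equilibrium price 29, so it binds.
At P = 27: Qd = 57 - 27 = 30 and Qs = 7·27 - 175 = 14.
Quantity traded falls to 14. At Q = 14 the demand price is 57 - 14 = 43 and the supply price is (175 + 14)/7 = 27.
Deadweight loss = ½ · (43 - 27) · (28 - 14) = ½ · 16 · 14 = 112.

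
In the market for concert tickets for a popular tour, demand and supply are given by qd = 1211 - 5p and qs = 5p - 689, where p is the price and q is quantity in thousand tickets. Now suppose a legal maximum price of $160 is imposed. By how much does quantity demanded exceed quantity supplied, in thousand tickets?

Setting quantity demanded equal to quantity supplied, 1211 - 5p = 5p - 689, gives p* = 190 and q* = 261.
The ceiling of 160 is below the equilibrium price 190, so it binds.
At p = 160: qd = 1211 - 5·160 = 411 and qs = 5·160 - 689 = 111.
Shortage = qd - qs = 411 - 111 = 300.

300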